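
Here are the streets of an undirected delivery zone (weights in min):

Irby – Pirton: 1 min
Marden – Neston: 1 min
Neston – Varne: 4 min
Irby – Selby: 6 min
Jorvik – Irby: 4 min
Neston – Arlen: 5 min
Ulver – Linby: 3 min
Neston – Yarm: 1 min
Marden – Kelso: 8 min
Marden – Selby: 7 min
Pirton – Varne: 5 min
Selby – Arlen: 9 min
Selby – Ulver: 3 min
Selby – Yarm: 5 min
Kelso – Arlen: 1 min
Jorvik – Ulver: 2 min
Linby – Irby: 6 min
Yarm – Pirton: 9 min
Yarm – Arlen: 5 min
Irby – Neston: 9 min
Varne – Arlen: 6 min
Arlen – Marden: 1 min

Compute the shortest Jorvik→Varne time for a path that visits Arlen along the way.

Best Jorvik to Arlen: Jorvik → Ulver → Selby → Marden → Arlen costing 13
Best Arlen to Varne: Arlen → Varne costing 6
Total via Arlen: 13 + 6 = 19 min.

19 min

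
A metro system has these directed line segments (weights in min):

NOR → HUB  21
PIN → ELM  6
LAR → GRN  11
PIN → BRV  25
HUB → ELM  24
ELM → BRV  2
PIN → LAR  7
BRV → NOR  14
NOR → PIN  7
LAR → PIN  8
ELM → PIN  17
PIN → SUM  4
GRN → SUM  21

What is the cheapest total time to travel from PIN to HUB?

Enumerating some paths:
PIN → BRV → NOR → HUB: 25+14+21 = 60
PIN → ELM → BRV → NOR → HUB: 6+2+14+21 = 43
Cheapest is PIN → ELM → BRV → NOR → HUB at 43 min.

43 min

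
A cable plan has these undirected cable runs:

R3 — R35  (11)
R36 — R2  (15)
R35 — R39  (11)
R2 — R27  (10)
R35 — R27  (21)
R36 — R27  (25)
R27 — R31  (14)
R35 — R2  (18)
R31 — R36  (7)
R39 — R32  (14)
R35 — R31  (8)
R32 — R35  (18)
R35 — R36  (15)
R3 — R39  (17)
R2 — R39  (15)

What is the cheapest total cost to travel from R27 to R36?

21

Shortest distances from R27:
R27: 0
R2: 10  (via R27)
R31: 14  (via R27)
R35: 21  (via R27)
R36: 21  (via R31)
Shortest route: R27 → R31 → R36 = 21.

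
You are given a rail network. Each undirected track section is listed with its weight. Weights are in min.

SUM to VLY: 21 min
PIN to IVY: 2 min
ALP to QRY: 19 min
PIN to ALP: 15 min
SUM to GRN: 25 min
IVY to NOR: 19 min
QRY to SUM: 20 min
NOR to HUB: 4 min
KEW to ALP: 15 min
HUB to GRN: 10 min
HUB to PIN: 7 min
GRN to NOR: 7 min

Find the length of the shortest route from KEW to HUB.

Candidate routes:
KEW → ALP → PIN → IVY → NOR → HUB: 15+15+2+19+4 = 55
KEW → ALP → PIN → HUB: 15+15+7 = 37
Cheapest is KEW → ALP → PIN → HUB at 37 min.

37 min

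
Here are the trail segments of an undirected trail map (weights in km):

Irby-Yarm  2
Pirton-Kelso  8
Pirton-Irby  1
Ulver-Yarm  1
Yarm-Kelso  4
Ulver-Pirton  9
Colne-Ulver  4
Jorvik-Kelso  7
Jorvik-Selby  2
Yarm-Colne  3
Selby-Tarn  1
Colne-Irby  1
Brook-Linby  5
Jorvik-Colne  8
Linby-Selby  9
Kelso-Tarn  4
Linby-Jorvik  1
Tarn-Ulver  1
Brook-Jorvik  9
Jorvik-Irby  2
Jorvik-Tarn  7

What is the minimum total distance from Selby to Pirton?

Candidate routes:
Selby → Tarn → Ulver → Colne → Irby → Pirton: 1+1+4+1+1 = 8
Selby → Jorvik → Irby → Pirton: 2+2+1 = 5
Selby → Tarn → Ulver → Yarm → Colne → Irby → Pirton: 1+1+1+3+1+1 = 8
Selby → Tarn → Ulver → Yarm → Irby → Pirton: 1+1+1+2+1 = 6
Cheapest is Selby → Jorvik → Irby → Pirton at 5 km.

5 km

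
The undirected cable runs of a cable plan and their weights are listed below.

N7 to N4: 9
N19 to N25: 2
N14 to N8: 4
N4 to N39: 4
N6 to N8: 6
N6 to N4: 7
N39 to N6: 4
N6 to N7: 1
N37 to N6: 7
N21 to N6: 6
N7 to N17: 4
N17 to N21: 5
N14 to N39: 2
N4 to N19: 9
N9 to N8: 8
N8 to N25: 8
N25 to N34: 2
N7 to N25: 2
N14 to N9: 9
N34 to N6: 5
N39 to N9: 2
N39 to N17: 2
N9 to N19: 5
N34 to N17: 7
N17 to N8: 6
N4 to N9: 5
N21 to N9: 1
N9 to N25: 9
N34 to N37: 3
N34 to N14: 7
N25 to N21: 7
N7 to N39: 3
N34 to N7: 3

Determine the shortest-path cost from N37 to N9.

Enumerating some paths:
N37–N34–N25–N19–N9: 3+2+2+5 = 12
N37–N34–N7–N39–N9: 3+3+3+2 = 11
N37–N34–N25–N7–N39–N9: 3+2+2+3+2 = 12
Cheapest is N37–N34–N7–N39–N9 at 11.

11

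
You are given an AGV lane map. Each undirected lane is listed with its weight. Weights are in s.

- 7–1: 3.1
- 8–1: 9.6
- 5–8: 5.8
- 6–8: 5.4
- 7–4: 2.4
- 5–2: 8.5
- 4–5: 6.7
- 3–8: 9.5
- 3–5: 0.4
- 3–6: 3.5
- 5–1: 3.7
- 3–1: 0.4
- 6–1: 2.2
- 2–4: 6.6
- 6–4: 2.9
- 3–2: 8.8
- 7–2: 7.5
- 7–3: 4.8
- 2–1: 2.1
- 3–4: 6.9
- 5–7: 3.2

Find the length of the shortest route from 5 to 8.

Compare a few routes:
5–3–1–6–8: 0.4+0.4+2.2+5.4 = 8.4
5–3–6–8: 0.4+3.5+5.4 = 9.3
5–8: 5.8 = 5.8
Cheapest is 5–8 at 5.8 s.

5.8 s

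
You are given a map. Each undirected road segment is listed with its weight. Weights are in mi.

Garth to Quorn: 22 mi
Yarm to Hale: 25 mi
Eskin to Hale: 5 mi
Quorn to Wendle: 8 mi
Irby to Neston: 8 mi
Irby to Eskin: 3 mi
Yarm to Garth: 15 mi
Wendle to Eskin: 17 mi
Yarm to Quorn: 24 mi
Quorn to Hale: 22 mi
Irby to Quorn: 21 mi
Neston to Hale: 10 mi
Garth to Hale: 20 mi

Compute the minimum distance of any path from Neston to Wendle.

Enumerating some paths:
Neston - Hale - Eskin - Wendle: 10+5+17 = 32
Neston - Irby - Eskin - Wendle: 8+3+17 = 28
Neston - Irby - Quorn - Wendle: 8+21+8 = 37
Neston - Hale - Quorn - Wendle: 10+22+8 = 40
Cheapest is Neston - Irby - Eskin - Wendle at 28 mi.

28 mi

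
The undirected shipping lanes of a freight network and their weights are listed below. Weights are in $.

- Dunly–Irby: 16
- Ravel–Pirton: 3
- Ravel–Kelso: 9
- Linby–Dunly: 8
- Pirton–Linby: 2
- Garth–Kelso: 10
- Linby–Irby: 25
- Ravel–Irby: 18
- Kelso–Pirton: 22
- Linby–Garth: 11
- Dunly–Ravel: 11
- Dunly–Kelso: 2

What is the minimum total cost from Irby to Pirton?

$21

Running Dijkstra from Irby:
Irby: 0
Dunly: 16  (via Irby)
Ravel: 18  (via Irby)
Kelso: 18  (via Dunly)
Pirton: 21  (via Ravel)
Shortest route: Irby–Ravel–Pirton = $21.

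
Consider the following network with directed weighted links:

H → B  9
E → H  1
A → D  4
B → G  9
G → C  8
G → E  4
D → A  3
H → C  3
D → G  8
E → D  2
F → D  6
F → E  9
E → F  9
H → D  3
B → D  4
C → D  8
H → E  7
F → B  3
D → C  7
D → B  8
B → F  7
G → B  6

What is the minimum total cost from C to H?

21

Running Dijkstra from C:
C: 0
D: 8  (via C)
A: 11  (via D)
B: 16  (via D)
G: 16  (via D)
E: 20  (via G)
H: 21  (via E)
Shortest route: C → D → G → E → H = 21.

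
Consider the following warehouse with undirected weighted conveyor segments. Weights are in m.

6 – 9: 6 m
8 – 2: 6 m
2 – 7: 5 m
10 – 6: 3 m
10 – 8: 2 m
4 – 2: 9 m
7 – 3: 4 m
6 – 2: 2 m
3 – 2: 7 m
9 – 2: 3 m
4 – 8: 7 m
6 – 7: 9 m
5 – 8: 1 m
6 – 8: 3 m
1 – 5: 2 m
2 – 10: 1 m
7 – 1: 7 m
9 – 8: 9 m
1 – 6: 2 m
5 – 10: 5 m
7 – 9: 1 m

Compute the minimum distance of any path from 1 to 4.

Settle nodes by increasing distance from 1:
1: 0
5: 2  (via 1)
6: 2  (via 1)
8: 3  (via 5)
2: 4  (via 6)
10: 5  (via 6)
7: 7  (via 1)
9: 7  (via 2)
4: 10  (via 8)
Shortest route: 1 → 5 → 8 → 4 = 10 m.

10 m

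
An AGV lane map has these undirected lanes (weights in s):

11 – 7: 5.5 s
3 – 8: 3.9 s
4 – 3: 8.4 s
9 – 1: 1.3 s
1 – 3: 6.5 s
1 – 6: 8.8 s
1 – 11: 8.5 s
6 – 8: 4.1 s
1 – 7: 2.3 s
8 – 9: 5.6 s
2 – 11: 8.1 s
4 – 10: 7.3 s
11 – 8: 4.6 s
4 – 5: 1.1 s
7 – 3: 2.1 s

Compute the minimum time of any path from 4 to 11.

16 s

Compare a few routes:
4–3–8–11: 8.4+3.9+4.6 = 16.9
4–3–7–11: 8.4+2.1+5.5 = 16
Cheapest is 4–3–7–11 at 16 s.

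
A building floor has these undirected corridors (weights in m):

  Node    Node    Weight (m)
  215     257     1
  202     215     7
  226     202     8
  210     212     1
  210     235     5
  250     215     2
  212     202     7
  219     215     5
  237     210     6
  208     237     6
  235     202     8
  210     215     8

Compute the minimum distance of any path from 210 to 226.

16 m

Candidate routes:
210–212–202–226: 1+7+8 = 16
210–235–202–226: 5+8+8 = 21
Cheapest is 210–212–202–226 at 16 m.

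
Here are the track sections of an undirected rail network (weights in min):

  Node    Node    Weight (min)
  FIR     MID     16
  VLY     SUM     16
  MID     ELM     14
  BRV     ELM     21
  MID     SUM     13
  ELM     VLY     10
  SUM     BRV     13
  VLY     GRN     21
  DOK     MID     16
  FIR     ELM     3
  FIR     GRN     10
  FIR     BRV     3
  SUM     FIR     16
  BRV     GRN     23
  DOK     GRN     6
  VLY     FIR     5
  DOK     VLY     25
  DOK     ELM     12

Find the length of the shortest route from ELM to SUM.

Compare a few routes:
ELM–MID–SUM: 14+13 = 27
ELM–VLY–SUM: 10+16 = 26
ELM–FIR–SUM: 3+16 = 19
ELM–FIR–VLY–SUM: 3+5+16 = 24
The minimum is 19 min via ELM–FIR–SUM.

19 min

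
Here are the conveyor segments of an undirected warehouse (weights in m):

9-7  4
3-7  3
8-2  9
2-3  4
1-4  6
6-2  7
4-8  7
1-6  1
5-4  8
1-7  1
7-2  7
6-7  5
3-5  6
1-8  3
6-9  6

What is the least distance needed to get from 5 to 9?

Enumerating some paths:
5 → 3 → 7 → 1 → 6 → 9: 6+3+1+1+6 = 17
5 → 3 → 7 → 9: 6+3+4 = 13
5 → 4 → 1 → 7 → 9: 8+6+1+4 = 19
Cheapest is 5 → 3 → 7 → 9 at 13 m.

13 m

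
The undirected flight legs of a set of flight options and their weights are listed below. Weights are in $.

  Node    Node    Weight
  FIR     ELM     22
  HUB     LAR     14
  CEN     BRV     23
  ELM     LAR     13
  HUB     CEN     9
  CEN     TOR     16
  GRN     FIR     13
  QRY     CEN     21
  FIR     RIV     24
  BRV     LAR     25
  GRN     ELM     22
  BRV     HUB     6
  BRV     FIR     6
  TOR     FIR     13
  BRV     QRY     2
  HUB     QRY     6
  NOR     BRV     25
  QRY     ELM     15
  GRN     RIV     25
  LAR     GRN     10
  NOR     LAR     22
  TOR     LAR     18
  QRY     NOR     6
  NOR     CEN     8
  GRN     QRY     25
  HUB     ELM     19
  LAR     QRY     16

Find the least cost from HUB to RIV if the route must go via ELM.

$65

Best HUB to ELM: HUB → ELM costing 19
Shortest ELM→RIV: ELM → FIR → RIV = 46
Total via ELM: 19 + 46 = $65.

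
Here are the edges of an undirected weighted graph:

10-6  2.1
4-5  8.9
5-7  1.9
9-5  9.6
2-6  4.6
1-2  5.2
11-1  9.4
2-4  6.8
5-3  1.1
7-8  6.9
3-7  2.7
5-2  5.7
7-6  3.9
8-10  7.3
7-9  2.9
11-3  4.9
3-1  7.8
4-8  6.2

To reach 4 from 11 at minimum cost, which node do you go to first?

3

Compare a few routes:
11–3–7–5–4: 4.9+2.7+1.9+8.9 = 18.4
11–3–5–2–4: 4.9+1.1+5.7+6.8 = 18.5
11–3–5–4: 4.9+1.1+8.9 = 14.9
Cheapest is 11–3–5–4 at 14.9.
So from 11 the first move is to 3.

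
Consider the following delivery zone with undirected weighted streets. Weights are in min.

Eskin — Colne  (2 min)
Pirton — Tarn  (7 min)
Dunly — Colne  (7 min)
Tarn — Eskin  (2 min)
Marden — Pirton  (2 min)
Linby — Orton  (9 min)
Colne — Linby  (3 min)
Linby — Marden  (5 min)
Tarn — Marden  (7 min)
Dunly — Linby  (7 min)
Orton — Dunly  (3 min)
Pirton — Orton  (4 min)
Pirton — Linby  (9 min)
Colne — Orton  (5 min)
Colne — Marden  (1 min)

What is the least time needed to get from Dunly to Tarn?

11 min

Candidate routes:
Dunly → Colne → Eskin → Tarn: 7+2+2 = 11
Dunly → Orton → Colne → Eskin → Tarn: 3+5+2+2 = 12
The minimum is 11 min via Dunly → Colne → Eskin → Tarn.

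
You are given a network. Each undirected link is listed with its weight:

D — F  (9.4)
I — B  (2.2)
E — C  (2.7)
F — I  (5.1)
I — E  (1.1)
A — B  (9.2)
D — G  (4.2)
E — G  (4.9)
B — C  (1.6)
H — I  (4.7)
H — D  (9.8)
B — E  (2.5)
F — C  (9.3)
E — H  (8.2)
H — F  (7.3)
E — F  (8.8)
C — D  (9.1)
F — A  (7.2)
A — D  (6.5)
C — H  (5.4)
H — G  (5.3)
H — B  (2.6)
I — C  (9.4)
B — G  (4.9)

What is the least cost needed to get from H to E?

5.1

Compare a few routes:
H → B → E: 2.6+2.5 = 5.1
H → I → E: 4.7+1.1 = 5.8
Cheapest is H → B → E at 5.1.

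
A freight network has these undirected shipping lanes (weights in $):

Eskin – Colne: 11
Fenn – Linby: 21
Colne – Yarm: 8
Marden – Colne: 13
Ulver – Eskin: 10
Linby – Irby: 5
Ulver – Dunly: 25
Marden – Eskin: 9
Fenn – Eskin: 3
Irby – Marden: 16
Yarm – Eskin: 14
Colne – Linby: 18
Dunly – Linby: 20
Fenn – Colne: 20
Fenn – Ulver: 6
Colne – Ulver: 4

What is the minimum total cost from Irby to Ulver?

$27

Shortest distances from Irby:
Irby: 0
Linby: 5  (via Irby)
Marden: 16  (via Irby)
Colne: 23  (via Linby)
Eskin: 25  (via Marden)
Dunly: 25  (via Linby)
Fenn: 26  (via Linby)
Ulver: 27  (via Colne)
Shortest route: Irby → Linby → Colne → Ulver = $27.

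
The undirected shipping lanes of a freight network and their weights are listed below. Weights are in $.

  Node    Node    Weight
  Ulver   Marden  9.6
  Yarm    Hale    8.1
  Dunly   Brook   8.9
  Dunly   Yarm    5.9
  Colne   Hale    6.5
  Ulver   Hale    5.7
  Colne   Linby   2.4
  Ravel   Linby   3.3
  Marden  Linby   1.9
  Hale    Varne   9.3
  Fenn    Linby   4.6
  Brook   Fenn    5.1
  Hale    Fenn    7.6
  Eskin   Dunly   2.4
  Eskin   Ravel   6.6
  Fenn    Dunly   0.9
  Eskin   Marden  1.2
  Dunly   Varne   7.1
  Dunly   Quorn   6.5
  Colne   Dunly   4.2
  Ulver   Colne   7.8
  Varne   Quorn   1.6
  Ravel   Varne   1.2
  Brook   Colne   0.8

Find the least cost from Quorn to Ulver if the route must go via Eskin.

$19.7

Best Quorn to Eskin: Quorn → Dunly → Eskin costing 8.9
Best Eskin to Ulver: Eskin → Marden → Ulver costing 10.8
Total via Eskin: 8.9 + 10.8 = $19.7.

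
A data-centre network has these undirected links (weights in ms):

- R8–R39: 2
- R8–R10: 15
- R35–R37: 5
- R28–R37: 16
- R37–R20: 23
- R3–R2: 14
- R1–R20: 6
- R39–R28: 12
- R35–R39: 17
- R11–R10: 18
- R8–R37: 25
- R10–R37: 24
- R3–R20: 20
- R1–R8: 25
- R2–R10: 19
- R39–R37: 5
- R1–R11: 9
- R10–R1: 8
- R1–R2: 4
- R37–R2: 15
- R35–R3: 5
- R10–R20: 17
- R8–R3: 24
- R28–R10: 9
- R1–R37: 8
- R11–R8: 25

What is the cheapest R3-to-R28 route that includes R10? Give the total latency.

35 ms

Shortest R3→R10: R3 → R35 → R37 → R1 → R10 = 26
Shortest R10→R28: R10 → R28 = 9
Total via R10: 26 + 9 = 35 ms.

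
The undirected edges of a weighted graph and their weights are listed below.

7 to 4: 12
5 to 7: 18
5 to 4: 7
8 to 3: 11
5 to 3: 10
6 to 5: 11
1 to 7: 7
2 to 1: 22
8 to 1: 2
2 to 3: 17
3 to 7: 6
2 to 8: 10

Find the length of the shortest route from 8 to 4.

Candidate routes:
8 - 1 - 7 - 4: 2+7+12 = 21
8 - 3 - 5 - 4: 11+10+7 = 28
8 - 3 - 7 - 4: 11+6+12 = 29
The minimum is 21 via 8 - 1 - 7 - 4.

21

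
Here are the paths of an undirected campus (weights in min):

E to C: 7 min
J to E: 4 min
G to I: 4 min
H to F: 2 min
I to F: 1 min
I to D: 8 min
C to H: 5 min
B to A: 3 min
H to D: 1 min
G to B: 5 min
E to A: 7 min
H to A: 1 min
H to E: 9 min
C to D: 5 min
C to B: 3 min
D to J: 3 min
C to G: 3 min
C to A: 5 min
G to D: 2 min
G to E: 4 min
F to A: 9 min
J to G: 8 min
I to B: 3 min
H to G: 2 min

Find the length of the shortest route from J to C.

8 min

Candidate routes:
J–D–C: 3+5 = 8
J–D–H–A–C: 3+1+1+5 = 10
J–D–H–G–C: 3+1+2+3 = 9
J–D–H–C: 3+1+5 = 9
Cheapest is J–D–C at 8 min.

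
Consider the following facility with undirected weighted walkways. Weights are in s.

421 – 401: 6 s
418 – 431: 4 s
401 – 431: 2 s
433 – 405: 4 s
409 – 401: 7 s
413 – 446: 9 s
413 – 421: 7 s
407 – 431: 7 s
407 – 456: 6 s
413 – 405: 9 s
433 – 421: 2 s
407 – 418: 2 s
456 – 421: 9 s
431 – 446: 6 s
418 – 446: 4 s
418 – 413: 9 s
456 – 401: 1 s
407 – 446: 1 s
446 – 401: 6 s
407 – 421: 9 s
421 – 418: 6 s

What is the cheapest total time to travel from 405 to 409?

19 s

Settle nodes by increasing distance from 405:
405: 0
433: 4  (via 405)
421: 6  (via 433)
413: 9  (via 405)
418: 12  (via 421)
401: 12  (via 421)
456: 13  (via 401)
407: 14  (via 418)
431: 14  (via 401)
446: 15  (via 407)
409: 19  (via 401)
Shortest route: 405–433–421–401–409 = 19 s.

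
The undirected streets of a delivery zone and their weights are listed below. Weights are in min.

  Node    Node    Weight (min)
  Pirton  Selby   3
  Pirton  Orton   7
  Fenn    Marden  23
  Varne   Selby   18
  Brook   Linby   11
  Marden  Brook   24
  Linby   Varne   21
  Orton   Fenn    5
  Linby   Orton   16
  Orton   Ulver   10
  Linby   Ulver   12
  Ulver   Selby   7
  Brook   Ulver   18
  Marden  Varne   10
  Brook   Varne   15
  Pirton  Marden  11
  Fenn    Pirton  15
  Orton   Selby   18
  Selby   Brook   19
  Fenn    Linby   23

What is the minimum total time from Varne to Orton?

Enumerating some paths:
Varne - Selby - Ulver - Orton: 18+7+10 = 35
Varne - Marden - Pirton - Orton: 10+11+7 = 28
Cheapest is Varne - Marden - Pirton - Orton at 28 min.

28 min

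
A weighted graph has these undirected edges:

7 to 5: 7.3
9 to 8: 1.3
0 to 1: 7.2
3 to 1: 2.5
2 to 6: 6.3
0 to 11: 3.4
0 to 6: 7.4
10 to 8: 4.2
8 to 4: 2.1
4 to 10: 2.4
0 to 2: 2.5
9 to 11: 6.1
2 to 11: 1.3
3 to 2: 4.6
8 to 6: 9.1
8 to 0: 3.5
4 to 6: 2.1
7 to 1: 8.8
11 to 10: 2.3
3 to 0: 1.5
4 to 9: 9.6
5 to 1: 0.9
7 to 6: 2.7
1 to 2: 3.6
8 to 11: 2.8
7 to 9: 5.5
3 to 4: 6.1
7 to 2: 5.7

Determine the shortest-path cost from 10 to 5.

8.1

Candidate routes:
10 → 11 → 0 → 3 → 1 → 5: 2.3+3.4+1.5+2.5+0.9 = 10.6
10 → 11 → 2 → 1 → 5: 2.3+1.3+3.6+0.9 = 8.1
Cheapest is 10 → 11 → 2 → 1 → 5 at 8.1.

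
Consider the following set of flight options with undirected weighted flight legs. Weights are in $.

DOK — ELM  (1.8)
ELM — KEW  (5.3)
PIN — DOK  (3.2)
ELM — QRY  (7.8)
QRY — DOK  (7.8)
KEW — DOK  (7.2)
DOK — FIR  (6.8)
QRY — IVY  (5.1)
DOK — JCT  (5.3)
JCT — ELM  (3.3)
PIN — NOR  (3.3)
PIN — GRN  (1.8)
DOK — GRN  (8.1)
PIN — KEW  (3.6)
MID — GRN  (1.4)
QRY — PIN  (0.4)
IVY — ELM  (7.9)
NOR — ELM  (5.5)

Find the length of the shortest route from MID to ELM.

$8.2

Running Dijkstra from MID:
MID: 0
GRN: 1.4  (via MID)
PIN: 3.2  (via GRN)
QRY: 3.6  (via PIN)
DOK: 6.4  (via PIN)
NOR: 6.5  (via PIN)
KEW: 6.8  (via PIN)
ELM: 8.2  (via DOK)
Shortest route: MID–GRN–PIN–DOK–ELM = $8.2.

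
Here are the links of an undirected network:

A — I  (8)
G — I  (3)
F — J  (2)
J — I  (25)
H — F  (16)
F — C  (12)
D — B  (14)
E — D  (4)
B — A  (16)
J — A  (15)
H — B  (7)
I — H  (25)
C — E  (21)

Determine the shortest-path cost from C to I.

37

Enumerating some paths:
C–F–J–I: 12+2+25 = 39
C–F–H–I: 12+16+25 = 53
C–F–J–A–I: 12+2+15+8 = 37
The minimum is 37 via C–F–J–A–I.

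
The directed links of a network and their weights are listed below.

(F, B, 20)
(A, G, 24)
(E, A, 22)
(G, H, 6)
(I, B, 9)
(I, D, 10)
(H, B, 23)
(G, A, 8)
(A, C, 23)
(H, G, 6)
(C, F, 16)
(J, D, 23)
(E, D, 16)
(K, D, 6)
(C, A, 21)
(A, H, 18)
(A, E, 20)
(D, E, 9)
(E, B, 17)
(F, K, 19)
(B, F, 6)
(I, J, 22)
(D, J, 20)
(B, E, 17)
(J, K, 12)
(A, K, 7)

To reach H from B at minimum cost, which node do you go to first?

E

Candidate routes:
B - E - A - G - H: 17+22+24+6 = 69
B - E - A - H: 17+22+18 = 57
B - F - K - D - E - A - H: 6+19+6+9+22+18 = 80
Cheapest is B - E - A - H at 57.
So from B the first move is to E.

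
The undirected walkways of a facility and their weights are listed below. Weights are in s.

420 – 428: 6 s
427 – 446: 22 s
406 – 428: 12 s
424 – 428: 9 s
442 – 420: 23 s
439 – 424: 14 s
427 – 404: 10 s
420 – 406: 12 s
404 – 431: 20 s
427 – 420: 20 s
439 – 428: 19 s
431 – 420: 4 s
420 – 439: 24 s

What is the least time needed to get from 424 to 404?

Running Dijkstra from 424:
424: 0
428: 9  (via 424)
439: 14  (via 424)
420: 15  (via 428)
431: 19  (via 420)
406: 21  (via 428)
427: 35  (via 420)
442: 38  (via 420)
404: 39  (via 431)
Shortest route: 424–428–420–431–404 = 39 s.

39 s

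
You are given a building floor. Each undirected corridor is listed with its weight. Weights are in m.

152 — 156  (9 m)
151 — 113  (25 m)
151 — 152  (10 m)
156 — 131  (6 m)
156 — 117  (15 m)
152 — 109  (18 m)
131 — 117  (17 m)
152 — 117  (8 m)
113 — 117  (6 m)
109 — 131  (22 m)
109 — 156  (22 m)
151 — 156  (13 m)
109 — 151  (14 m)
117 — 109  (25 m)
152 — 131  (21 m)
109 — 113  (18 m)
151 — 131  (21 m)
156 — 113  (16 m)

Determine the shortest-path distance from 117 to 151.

18 m

Settle nodes by increasing distance from 117:
117: 0
113: 6  (via 117)
152: 8  (via 117)
156: 15  (via 117)
131: 17  (via 117)
151: 18  (via 152)
Shortest route: 117–152–151 = 18 m.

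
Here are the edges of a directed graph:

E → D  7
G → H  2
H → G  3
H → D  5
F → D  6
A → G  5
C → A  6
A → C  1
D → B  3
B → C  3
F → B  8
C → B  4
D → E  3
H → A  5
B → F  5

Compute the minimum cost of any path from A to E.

15

Shortest distances from A:
A: 0
C: 1  (via A)
B: 5  (via C)
G: 5  (via A)
H: 7  (via G)
F: 10  (via B)
D: 12  (via H)
E: 15  (via D)
Shortest route: A–G–H–D–E = 15.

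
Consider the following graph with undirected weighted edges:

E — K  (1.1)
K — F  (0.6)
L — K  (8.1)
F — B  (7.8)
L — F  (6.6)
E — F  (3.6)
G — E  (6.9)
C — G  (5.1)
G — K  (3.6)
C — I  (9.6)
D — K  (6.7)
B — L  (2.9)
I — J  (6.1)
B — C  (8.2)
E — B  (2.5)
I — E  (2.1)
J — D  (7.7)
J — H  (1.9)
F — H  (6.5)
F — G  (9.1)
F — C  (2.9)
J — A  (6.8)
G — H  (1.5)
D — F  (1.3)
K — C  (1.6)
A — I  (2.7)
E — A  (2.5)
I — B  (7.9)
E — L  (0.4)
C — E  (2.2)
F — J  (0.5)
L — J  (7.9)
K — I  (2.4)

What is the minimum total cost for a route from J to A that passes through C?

7.4

Shortest J→C: J → F → K → C = 2.7
Best C to A: C → E → A costing 4.7
Total via C: 2.7 + 4.7 = 7.4.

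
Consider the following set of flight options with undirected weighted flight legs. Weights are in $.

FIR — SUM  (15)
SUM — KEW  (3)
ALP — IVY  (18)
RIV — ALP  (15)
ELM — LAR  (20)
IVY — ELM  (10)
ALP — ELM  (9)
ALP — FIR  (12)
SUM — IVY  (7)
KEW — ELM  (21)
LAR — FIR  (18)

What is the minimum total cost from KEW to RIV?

$43

Enumerating some paths:
KEW → SUM → IVY → ALP → RIV: 3+7+18+15 = 43
KEW → SUM → IVY → ELM → ALP → RIV: 3+7+10+9+15 = 44
Cheapest is KEW → SUM → IVY → ALP → RIV at $43.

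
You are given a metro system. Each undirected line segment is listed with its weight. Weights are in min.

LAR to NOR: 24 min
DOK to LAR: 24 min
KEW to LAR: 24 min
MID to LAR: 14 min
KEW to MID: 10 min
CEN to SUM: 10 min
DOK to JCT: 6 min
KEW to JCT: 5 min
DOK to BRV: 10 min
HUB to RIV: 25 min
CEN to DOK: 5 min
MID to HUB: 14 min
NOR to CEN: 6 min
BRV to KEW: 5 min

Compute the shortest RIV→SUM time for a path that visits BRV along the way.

Shortest RIV→BRV: RIV → HUB → MID → KEW → BRV = 54
Best BRV to SUM: BRV → DOK → CEN → SUM costing 25
Total via BRV: 54 + 25 = 79 min.

79 min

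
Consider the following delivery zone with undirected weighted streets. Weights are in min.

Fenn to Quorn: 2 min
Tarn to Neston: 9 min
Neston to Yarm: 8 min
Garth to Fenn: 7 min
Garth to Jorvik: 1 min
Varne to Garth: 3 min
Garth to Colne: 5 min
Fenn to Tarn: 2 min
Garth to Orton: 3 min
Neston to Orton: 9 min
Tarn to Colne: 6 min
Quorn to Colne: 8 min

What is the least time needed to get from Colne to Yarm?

Running Dijkstra from Colne:
Colne: 0
Garth: 5  (via Colne)
Jorvik: 6  (via Garth)
Tarn: 6  (via Colne)
Fenn: 8  (via Tarn)
Orton: 8  (via Garth)
Varne: 8  (via Garth)
Quorn: 8  (via Colne)
Neston: 15  (via Tarn)
Yarm: 23  (via Neston)
Shortest route: Colne → Tarn → Neston → Yarm = 23 min.

23 min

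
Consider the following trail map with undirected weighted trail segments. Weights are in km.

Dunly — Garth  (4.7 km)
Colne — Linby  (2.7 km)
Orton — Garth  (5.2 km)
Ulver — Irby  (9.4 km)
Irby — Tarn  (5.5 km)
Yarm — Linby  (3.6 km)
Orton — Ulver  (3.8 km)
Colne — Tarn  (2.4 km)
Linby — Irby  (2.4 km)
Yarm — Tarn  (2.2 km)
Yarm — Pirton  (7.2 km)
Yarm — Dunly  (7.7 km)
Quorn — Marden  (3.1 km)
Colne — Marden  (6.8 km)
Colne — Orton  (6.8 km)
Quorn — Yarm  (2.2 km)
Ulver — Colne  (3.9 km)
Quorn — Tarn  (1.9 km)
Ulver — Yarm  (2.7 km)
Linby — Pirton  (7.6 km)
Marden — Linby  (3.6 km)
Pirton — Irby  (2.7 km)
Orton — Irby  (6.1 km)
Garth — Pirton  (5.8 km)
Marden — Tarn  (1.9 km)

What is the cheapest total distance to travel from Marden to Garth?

Candidate routes:
Marden → Tarn → Irby → Pirton → Garth: 1.9+5.5+2.7+5.8 = 15.9
Marden → Linby → Irby → Pirton → Garth: 3.6+2.4+2.7+5.8 = 14.5
Marden → Tarn → Yarm → Ulver → Orton → Garth: 1.9+2.2+2.7+3.8+5.2 = 15.8
The minimum is 14.5 km via Marden → Linby → Irby → Pirton → Garth.

14.5 km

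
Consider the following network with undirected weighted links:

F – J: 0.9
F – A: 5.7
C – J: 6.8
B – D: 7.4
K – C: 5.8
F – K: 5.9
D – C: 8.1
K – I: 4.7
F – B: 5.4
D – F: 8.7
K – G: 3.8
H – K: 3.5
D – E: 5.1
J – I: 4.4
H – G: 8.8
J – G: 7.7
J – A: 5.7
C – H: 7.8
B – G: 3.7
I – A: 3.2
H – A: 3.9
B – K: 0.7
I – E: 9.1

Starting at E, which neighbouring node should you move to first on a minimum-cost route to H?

Compare a few routes:
E → I → K → H: 9.1+4.7+3.5 = 17.3
E → D → C → H: 5.1+8.1+7.8 = 21
E → D → B → K → H: 5.1+7.4+0.7+3.5 = 16.7
E → I → A → H: 9.1+3.2+3.9 = 16.2
Cheapest is E → I → A → H at 16.2.
So from E the first move is to I.

I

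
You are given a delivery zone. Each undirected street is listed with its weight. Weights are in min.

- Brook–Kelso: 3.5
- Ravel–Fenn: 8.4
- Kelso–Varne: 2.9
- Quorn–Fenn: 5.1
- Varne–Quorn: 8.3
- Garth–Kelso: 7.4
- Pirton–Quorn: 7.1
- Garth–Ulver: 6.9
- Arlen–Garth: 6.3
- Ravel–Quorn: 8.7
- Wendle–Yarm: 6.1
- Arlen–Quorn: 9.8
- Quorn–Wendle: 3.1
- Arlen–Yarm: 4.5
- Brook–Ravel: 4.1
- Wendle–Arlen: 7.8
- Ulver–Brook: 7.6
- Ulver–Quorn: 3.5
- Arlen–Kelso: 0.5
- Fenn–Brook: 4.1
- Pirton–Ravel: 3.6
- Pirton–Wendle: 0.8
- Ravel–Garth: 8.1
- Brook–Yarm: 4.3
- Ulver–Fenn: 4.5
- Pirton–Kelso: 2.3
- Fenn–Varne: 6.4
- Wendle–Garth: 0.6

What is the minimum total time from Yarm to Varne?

Candidate routes:
Yarm - Wendle - Pirton - Kelso - Varne: 6.1+0.8+2.3+2.9 = 12.1
Yarm - Brook - Kelso - Varne: 4.3+3.5+2.9 = 10.7
Yarm - Arlen - Kelso - Varne: 4.5+0.5+2.9 = 7.9
Cheapest is Yarm - Arlen - Kelso - Varne at 7.9 min.

7.9 min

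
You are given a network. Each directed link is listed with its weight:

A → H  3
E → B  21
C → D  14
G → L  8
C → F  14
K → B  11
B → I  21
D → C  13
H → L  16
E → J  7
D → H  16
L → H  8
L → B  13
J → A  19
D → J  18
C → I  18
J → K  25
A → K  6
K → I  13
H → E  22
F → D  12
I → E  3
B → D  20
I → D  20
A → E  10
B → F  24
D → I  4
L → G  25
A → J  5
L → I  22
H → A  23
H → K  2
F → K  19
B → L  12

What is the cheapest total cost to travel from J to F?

59

Compare a few routes:
J–K–B–F: 25+11+24 = 60
J–A–K–B–F: 19+6+11+24 = 60
J–A–E–B–F: 19+10+21+24 = 74
J–A–H–K–B–F: 19+3+2+11+24 = 59
The minimum is 59 via J–A–H–K–B–F.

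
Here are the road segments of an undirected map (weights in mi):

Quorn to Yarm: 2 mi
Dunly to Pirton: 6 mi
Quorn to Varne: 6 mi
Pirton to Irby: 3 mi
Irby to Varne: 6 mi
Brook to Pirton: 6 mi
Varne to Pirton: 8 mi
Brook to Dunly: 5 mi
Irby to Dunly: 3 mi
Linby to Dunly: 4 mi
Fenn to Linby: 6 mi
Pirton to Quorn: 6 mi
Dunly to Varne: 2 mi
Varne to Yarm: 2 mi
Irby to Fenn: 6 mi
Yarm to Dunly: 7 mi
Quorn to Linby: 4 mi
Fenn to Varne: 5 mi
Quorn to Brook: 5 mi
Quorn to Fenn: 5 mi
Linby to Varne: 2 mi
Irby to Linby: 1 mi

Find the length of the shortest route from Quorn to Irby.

Running Dijkstra from Quorn:
Quorn: 0
Yarm: 2  (via Quorn)
Linby: 4  (via Quorn)
Varne: 4  (via Yarm)
Fenn: 5  (via Quorn)
Irby: 5  (via Linby)
Shortest route: Quorn–Linby–Irby = 5 mi.

5 mi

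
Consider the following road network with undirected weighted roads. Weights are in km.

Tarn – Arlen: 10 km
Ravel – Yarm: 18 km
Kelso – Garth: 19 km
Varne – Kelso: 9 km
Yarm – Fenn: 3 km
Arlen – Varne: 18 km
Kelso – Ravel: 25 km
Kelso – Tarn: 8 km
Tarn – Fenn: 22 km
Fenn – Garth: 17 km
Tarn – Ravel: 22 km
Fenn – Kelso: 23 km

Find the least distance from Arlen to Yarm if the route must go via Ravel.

50 km

Shortest Arlen→Ravel: Arlen–Tarn–Ravel = 32
Shortest Ravel→Yarm: Ravel–Yarm = 18
Total via Ravel: 32 + 18 = 50 km.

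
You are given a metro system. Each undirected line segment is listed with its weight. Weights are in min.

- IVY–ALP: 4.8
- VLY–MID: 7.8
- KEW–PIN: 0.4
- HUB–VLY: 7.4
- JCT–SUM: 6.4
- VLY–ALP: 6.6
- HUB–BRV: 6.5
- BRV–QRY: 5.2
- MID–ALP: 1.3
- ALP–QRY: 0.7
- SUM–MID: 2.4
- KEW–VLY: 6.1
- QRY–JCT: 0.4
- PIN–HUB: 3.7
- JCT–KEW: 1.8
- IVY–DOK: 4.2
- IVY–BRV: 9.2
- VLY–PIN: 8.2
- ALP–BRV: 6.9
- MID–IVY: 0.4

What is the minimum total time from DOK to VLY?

12.4 min

Shortest distances from DOK:
DOK: 0
IVY: 4.2  (via DOK)
MID: 4.6  (via IVY)
ALP: 5.9  (via MID)
QRY: 6.6  (via ALP)
SUM: 7  (via MID)
JCT: 7  (via QRY)
KEW: 8.8  (via JCT)
PIN: 9.2  (via KEW)
BRV: 11.8  (via QRY)
VLY: 12.4  (via MID)
Shortest route: DOK–IVY–MID–VLY = 12.4 min.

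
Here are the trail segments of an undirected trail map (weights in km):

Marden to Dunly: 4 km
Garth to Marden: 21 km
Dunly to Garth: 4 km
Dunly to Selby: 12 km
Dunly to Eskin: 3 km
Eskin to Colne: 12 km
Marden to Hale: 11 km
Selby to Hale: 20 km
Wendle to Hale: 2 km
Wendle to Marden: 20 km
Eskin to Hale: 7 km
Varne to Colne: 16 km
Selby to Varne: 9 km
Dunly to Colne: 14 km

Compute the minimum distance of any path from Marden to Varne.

25 km

Running Dijkstra from Marden:
Marden: 0
Dunly: 4  (via Marden)
Eskin: 7  (via Dunly)
Garth: 8  (via Dunly)
Hale: 11  (via Marden)
Wendle: 13  (via Hale)
Selby: 16  (via Dunly)
Colne: 18  (via Dunly)
Varne: 25  (via Selby)
Shortest route: Marden–Dunly–Selby–Varne = 25 km.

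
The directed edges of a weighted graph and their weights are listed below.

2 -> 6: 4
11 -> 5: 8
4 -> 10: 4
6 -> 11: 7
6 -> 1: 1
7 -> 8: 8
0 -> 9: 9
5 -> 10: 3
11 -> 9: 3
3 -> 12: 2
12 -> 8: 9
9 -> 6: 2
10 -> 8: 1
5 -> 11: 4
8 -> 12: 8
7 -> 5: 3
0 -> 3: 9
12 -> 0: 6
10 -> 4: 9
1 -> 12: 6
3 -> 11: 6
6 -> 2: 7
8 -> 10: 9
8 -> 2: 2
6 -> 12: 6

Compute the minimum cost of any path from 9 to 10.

20

Candidate routes:
9 → 6 → 12 → 8 → 10: 2+6+9+9 = 26
9 → 6 → 12 → 0 → 3 → 11 → 5 → 10: 2+6+6+9+6+8+3 = 40
9 → 6 → 11 → 5 → 10: 2+7+8+3 = 20
9 → 6 → 1 → 12 → 8 → 10: 2+1+6+9+9 = 27
The minimum is 20 via 9 → 6 → 11 → 5 → 10.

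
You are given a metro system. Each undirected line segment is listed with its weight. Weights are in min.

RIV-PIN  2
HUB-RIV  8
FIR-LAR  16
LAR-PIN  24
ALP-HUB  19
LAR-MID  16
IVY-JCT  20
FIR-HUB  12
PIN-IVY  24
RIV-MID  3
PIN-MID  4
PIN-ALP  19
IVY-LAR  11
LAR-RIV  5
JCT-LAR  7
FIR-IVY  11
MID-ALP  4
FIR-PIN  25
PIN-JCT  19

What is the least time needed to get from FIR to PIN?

22 min

Compare a few routes:
FIR - PIN: 25 = 25
FIR - HUB - RIV - PIN: 12+8+2 = 22
FIR - LAR - RIV - PIN: 16+5+2 = 23
Cheapest is FIR - HUB - RIV - PIN at 22 min.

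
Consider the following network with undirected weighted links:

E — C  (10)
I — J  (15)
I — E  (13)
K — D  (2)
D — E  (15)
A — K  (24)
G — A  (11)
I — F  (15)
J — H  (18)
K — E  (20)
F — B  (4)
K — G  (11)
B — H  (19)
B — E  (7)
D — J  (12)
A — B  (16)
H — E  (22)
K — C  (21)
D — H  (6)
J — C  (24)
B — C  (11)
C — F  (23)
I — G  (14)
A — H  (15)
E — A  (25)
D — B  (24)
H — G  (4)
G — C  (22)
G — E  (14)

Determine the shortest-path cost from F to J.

Compare a few routes:
F → B → E → I → J: 4+7+13+15 = 39
F → B → E → D → J: 4+7+15+12 = 38
F → I → J: 15+15 = 30
F → B → C → J: 4+11+24 = 39
The minimum is 30 via F → I → J.

30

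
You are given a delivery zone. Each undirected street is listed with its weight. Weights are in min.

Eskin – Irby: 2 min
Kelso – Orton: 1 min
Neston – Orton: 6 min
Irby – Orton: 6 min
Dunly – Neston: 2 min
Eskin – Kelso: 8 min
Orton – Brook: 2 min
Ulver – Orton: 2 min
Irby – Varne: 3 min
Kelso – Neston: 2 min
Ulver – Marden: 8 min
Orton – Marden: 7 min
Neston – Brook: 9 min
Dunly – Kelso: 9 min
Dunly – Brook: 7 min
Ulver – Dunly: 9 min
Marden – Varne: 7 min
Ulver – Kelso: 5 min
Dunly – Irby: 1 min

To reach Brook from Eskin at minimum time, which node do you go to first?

Irby

Compare a few routes:
Eskin–Irby–Dunly–Neston–Brook: 2+1+2+9 = 14
Eskin–Irby–Dunly–Neston–Orton–Brook: 2+1+2+6+2 = 13
Eskin–Irby–Dunly–Brook: 2+1+7 = 10
Eskin–Kelso–Orton–Brook: 8+1+2 = 11
The minimum is 10 min via Eskin–Irby–Dunly–Brook.
So from Eskin the first move is to Irby.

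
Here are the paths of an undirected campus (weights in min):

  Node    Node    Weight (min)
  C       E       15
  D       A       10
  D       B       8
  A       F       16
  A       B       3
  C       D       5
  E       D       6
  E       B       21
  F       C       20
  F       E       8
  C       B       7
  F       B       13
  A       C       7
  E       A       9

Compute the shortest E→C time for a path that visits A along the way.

16 min

Shortest E→A: E–A = 9
Best A to C: A–C costing 7
Total via A: 9 + 7 = 16 min.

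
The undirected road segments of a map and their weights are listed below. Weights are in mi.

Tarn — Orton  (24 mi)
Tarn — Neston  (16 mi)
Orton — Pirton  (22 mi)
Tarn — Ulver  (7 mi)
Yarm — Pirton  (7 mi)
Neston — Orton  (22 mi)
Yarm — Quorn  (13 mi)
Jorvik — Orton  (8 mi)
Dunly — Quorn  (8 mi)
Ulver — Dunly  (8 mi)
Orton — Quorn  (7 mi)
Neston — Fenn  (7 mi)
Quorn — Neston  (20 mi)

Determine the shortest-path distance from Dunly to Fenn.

35 mi

Candidate routes:
Dunly → Quorn → Neston → Fenn: 8+20+7 = 35
Dunly → Ulver → Tarn → Neston → Fenn: 8+7+16+7 = 38
The minimum is 35 mi via Dunly → Quorn → Neston → Fenn.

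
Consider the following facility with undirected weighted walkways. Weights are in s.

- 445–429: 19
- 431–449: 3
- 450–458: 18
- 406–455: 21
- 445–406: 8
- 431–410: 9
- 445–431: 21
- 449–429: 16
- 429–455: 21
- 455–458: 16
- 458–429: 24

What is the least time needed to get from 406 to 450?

Running Dijkstra from 406:
406: 0
445: 8  (via 406)
455: 21  (via 406)
429: 27  (via 445)
431: 29  (via 445)
449: 32  (via 431)
458: 37  (via 455)
410: 38  (via 431)
450: 55  (via 458)
Shortest route: 406 → 455 → 458 → 450 = 55 s.

55 s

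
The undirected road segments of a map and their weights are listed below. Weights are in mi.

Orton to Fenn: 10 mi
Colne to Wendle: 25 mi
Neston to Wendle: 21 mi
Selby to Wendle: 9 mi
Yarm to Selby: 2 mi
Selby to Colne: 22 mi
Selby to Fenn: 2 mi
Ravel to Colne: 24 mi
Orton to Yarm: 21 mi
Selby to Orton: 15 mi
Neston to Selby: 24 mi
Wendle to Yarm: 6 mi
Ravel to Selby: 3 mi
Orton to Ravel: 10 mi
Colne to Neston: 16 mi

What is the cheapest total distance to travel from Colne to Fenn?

Compare a few routes:
Colne → Ravel → Selby → Fenn: 24+3+2 = 29
Colne → Selby → Fenn: 22+2 = 24
The minimum is 24 mi via Colne → Selby → Fenn.

24 mi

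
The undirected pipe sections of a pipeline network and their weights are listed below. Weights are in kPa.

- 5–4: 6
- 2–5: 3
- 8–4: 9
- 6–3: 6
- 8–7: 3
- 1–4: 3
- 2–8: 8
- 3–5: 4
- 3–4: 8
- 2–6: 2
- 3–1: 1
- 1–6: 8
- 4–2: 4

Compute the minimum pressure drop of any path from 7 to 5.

14 kPa

Enumerating some paths:
7–8–4–5: 3+9+6 = 18
7–8–4–2–5: 3+9+4+3 = 19
7–8–2–5: 3+8+3 = 14
Cheapest is 7–8–2–5 at 14 kPa.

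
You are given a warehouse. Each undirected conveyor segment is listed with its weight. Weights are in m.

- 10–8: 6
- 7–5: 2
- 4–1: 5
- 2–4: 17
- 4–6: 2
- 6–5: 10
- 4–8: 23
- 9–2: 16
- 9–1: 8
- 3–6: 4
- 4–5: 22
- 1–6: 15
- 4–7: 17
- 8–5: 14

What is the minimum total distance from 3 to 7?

Compare a few routes:
3 → 6 → 4 → 7: 4+2+17 = 23
3 → 6 → 5 → 7: 4+10+2 = 16
Cheapest is 3 → 6 → 5 → 7 at 16 m.

16 m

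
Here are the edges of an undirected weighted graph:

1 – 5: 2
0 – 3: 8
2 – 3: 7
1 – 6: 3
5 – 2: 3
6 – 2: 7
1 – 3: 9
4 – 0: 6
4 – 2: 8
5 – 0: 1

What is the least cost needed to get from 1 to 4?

Candidate routes:
1 → 5 → 0 → 4: 2+1+6 = 9
1 → 5 → 2 → 4: 2+3+8 = 13
1 → 6 → 2 → 4: 3+7+8 = 18
1 → 6 → 2 → 5 → 0 → 4: 3+7+3+1+6 = 20
The minimum is 9 via 1 → 5 → 0 → 4.

9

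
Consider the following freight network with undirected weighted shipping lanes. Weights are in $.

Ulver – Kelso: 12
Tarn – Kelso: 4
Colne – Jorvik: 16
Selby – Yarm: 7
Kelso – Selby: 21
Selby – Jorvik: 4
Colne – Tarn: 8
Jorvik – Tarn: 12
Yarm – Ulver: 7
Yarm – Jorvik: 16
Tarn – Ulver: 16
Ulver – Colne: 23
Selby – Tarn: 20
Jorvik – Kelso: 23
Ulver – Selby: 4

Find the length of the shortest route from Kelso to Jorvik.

Shortest distances from Kelso:
Kelso: 0
Tarn: 4  (via Kelso)
Ulver: 12  (via Kelso)
Colne: 12  (via Tarn)
Jorvik: 16  (via Tarn)
Shortest route: Kelso–Tarn–Jorvik = $16.

$16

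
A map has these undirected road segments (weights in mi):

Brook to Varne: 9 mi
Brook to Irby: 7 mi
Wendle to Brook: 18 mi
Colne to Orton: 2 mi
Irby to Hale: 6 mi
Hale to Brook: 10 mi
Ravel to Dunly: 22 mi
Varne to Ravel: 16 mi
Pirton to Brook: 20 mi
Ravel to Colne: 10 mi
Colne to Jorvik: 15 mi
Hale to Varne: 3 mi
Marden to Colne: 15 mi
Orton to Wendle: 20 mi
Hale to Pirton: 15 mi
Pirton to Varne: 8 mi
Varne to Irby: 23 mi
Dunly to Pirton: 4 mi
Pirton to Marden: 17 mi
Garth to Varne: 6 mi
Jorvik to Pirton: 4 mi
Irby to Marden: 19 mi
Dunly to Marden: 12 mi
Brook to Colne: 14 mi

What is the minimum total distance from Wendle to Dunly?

Candidate routes:
Wendle–Brook–Varne–Pirton–Dunly: 18+9+8+4 = 39
Wendle–Brook–Pirton–Dunly: 18+20+4 = 42
Wendle–Brook–Hale–Varne–Pirton–Dunly: 18+10+3+8+4 = 43
The minimum is 39 mi via Wendle–Brook–Varne–Pirton–Dunly.

39 mi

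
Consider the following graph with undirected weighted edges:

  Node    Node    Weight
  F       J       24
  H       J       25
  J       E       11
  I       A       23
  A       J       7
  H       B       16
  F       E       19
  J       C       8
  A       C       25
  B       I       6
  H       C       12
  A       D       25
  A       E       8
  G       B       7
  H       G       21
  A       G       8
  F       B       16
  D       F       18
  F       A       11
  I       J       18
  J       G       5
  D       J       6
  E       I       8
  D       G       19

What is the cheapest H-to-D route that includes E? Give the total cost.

Best H to E: H → B → I → E costing 30
Best E to D: E → J → D costing 17
Total via E: 30 + 17 = 47.

47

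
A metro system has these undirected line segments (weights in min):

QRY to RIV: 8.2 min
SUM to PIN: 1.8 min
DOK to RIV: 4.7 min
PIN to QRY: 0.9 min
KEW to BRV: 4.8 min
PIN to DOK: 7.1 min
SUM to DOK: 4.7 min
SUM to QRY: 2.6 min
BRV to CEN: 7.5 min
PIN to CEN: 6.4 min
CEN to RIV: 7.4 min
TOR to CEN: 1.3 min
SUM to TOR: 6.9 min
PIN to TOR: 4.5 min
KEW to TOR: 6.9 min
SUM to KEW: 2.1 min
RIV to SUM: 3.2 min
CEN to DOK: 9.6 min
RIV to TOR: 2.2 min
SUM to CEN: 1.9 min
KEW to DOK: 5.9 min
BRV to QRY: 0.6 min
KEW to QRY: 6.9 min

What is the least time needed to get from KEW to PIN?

Running Dijkstra from KEW:
KEW: 0
SUM: 2.1  (via KEW)
PIN: 3.9  (via SUM)
Shortest route: KEW–SUM–PIN = 3.9 min.

3.9 min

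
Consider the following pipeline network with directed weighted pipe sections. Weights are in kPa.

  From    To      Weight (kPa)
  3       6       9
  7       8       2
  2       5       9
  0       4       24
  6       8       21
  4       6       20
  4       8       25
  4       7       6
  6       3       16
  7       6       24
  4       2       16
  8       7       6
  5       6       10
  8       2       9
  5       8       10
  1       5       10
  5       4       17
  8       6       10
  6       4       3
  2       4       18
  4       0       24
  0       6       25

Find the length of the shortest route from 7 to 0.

Candidate routes:
7 → 6 → 4 → 0: 24+3+24 = 51
7 → 8 → 6 → 4 → 0: 2+10+3+24 = 39
7 → 8 → 2 → 4 → 0: 2+9+18+24 = 53
Cheapest is 7 → 8 → 6 → 4 → 0 at 39 kPa.

39 kPa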